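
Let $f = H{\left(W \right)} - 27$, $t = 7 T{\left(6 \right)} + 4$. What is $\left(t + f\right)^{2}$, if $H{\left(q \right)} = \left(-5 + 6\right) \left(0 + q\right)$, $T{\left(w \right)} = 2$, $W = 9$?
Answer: $0$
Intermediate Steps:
$H{\left(q \right)} = q$ ($H{\left(q \right)} = 1 q = q$)
$t = 18$ ($t = 7 \cdot 2 + 4 = 14 + 4 = 18$)
$f = -18$ ($f = 9 - 27 = -18$)
$\left(t + f\right)^{2} = \left(18 - 18\right)^{2} = 0^{2} = 0$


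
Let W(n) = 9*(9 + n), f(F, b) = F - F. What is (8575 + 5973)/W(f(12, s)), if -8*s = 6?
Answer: 14548/81 ≈ 179.60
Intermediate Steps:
s = -3/4 (s = -1/8*6 = -3/4 ≈ -0.75000)
f(F, b) = 0
W(n) = 81 + 9*n
(8575 + 5973)/W(f(12, s)) = (8575 + 5973)/(81 + 9*0) = 14548/(81 + 0) = 14548/81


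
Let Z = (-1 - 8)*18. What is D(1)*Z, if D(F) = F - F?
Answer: 0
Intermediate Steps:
D(F) = 0
Z = -162 (Z = -9*18 = -162)
D(1)*Z = 0*(-162) = 0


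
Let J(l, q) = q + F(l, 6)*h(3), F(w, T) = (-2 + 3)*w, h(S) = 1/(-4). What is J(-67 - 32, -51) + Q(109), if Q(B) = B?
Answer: 331/4 ≈ 82.750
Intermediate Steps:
h(S) = -¼
F(w, T) = w (F(w, T) = 1*w = w)
J(l, q) = q - l/4 (J(l, q) = q + l*(-¼) = q - l/4)
J(-67 - 32, -51) + Q(109) = (-51 - (-67 - 32)/4) + 109 = (-51 - ¼*(-99)) + 109 = (-51 + 99/4) + 109 = -105/4 + 109 = 331/4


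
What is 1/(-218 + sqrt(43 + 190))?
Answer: -218/47291 - sqrt(233)/47291 ≈ -0.0049325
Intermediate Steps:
1/(-218 + sqrt(43 + 190)) = 1/(-218 + sqrt(233))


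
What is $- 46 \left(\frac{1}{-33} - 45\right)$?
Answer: $\frac{68356}{33} \approx 2071.4$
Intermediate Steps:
$- 46 \left(\frac{1}{-33} - 45\right) = - 46 \left(- \frac{1}{33} - 45\right) = \left(-46\right) \left(- \frac{1486}{33}\right) = \frac{68356}{33}$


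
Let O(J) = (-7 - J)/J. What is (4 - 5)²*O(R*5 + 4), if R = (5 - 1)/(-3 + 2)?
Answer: -9/16 ≈ -0.56250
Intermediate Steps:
R = -4 (R = 4/(-1) = 4*(-1) = -4)
O(J) = (-7 - J)/J
(4 - 5)²*O(R*5 + 4) = (4 - 5)²*((-7 - (-4*5 + 4))/(-4*5 + 4)) = (-1)²*((-7 - (-20 + 4))/(-20 + 4)) = 1*((-7 - 1*(-16))/(-16)) = 1*(-(-7 + 16)/16) = 1*(-1/16*9) = 1*(-9/16) = -9/16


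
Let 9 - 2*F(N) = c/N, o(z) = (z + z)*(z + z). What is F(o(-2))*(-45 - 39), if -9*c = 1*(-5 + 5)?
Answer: -378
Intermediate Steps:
c = 0 (c = -(-5 + 5)/9 = -0/9 = -1/9*0 = 0)
o(z) = 4*z**2 (o(z) = (2*z)*(2*z) = 4*z**2)
F(N) = 9/2 (F(N) = 9/2 - 0/N = 9/2 - 1/2*0 = 9/2 + 0 = 9/2)
F(o(-2))*(-45 - 39) = 9*(-45 - 39)/2 = (9/2)*(-84) = -378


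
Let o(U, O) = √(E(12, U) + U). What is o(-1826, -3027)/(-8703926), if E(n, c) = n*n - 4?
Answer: -I*√1686/8703926 ≈ -4.7175e-6*I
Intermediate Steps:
E(n, c) = -4 + n² (E(n, c) = n² - 4 = -4 + n²)
o(U, O) = √(140 + U) (o(U, O) = √((-4 + 12²) + U) = √((-4 + 144) + U) = √(140 + U))
o(-1826, -3027)/(-8703926) = √(140 - 1826)/(-8703926) = √(-1686)*(-1/8703926) = (I*√1686)*(-1/8703926) = -I*√1686/8703926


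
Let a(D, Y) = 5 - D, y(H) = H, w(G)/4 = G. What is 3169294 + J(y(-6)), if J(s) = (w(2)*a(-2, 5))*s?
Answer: 3168958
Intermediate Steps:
w(G) = 4*G
J(s) = 56*s (J(s) = ((4*2)*(5 - 1*(-2)))*s = (8*(5 + 2))*s = (8*7)*s = 56*s)
3169294 + J(y(-6)) = 3169294 + 56*(-6) = 3169294 - 336 = 3168958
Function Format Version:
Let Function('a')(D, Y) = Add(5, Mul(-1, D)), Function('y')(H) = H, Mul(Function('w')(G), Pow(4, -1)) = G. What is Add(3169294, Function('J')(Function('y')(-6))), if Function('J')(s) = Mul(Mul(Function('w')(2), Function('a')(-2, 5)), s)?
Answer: 3168958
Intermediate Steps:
Function('w')(G) = Mul(4, G)
Function('J')(s) = Mul(56, s) (Function('J')(s) = Mul(Mul(Mul(4, 2), Add(5, Mul(-1, -2))), s) = Mul(Mul(8, Add(5, 2)), s) = Mul(Mul(8, 7), s) = Mul(56, s))
Add(3169294, Function('J')(Function('y')(-6))) = Add(3169294, Mul(56, -6)) = Add(3169294, -336) = 3168958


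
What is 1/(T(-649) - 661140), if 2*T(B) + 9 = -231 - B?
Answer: -2/1321871 ≈ -1.5130e-6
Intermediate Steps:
T(B) = -120 - B/2 (T(B) = -9/2 + (-231 - B)/2 = -9/2 + (-231/2 - B/2) = -120 - B/2)
1/(T(-649) - 661140) = 1/((-120 - 1/2*(-649)) - 661140) = 1/((-120 + 649/2) - 661140) = 1/(409/2 - 661140) = 1/(-1321871/2) = -2/1321871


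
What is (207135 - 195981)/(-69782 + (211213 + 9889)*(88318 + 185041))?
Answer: 5577/30220075918 ≈ 1.8455e-7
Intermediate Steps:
(207135 - 195981)/(-69782 + (211213 + 9889)*(88318 + 185041)) = 11154/(-69782 + 221102*273359) = 11154/(-69782 + 60440221618) = 11154/60440151836 = 11154*(1/60440151836) = 5577/30220075918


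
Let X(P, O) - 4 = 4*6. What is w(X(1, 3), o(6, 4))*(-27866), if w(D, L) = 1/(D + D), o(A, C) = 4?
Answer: -13933/28 ≈ -497.61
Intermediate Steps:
X(P, O) = 28 (X(P, O) = 4 + 4*6 = 4 + 24 = 28)
w(D, L) = 1/(2*D)
w(X(1, 3), o(6, 4))*(-27866) = ((½)/28)*(-27866) = ((½)*(1/28))*(-27866) = (1/56)*(-27866) = -13933/28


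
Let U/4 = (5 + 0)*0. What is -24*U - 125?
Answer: -125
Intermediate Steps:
U = 0 (U = 4*((5 + 0)*0) = 4*(5*0) = 4*0 = 0)
-24*U - 125 = -24*0 - 125 = 0 - 125 = -125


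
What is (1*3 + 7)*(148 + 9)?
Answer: 1570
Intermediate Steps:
(1*3 + 7)*(148 + 9) = (3 + 7)*157 = 10*157 = 1570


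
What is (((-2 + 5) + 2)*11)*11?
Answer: 605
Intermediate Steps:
(((-2 + 5) + 2)*11)*11 = ((3 + 2)*11)*11 = (5*11)*11 = 55*11 = 605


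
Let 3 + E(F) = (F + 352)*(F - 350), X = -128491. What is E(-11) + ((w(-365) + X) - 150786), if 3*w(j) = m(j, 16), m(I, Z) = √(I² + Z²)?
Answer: -402381 + √133481/3 ≈ -4.0226e+5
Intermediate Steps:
w(j) = √(256 + j²)/3 (w(j) = √(j² + 16²)/3 = √(j² + 256)/3 = √(256 + j²)/3)
E(F) = -3 + (-350 + F)*(352 + F) (E(F) = -3 + (F + 352)*(F - 350) = -3 + (352 + F)*(-350 + F) = -3 + (-350 + F)*(352 + F))
E(-11) + ((w(-365) + X) - 150786) = (-123203 + (-11)² + 2*(-11)) + ((√(256 + (-365)²)/3 - 128491) - 150786) = (-123203 + 121 - 22) + ((√(256 + 133225)/3 - 128491) - 150786) = -123104 + ((√133481/3 - 128491) - 150786) = -123104 + ((-128491 + √133481/3) - 150786) = -123104 + (-279277 + √133481/3) = -402381 + √133481/3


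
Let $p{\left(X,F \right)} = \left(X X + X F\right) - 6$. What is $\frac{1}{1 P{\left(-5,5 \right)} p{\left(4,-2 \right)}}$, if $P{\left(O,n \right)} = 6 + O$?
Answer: $\frac{1}{2} \approx 0.5$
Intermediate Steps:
$p{\left(X,F \right)} = -6 + X^{2} + F X$ ($p{\left(X,F \right)} = \left(X^{2} + F X\right) - 6 = -6 + X^{2} + F X$)
$\frac{1}{1 P{\left(-5,5 \right)} p{\left(4,-2 \right)}} = \frac{1}{1 \left(6 - 5\right) \left(-6 + 4^{2} - 8\right)} = \frac{1}{1 \cdot 1 \left(-6 + 16 - 8\right)} = \frac{1}{1 \cdot 2} = \frac{1}{2}$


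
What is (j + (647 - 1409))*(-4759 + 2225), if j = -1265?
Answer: 5136418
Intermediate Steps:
(j + (647 - 1409))*(-4759 + 2225) = (-1265 + (647 - 1409))*(-4759 + 2225) = (-1265 - 762)*(-2534) = -2027*(-2534) = 5136418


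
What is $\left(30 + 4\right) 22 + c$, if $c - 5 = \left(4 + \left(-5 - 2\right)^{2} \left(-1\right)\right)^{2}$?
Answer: $2778$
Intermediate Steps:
$c = 2030$ ($c = 5 + \left(4 + \left(-5 - 2\right)^{2} \left(-1\right)\right)^{2} = 5 + \left(4 + \left(-7\right)^{2} \left(-1\right)\right)^{2} = 5 + \left(4 + 49 \left(-1\right)\right)^{2} = 5 + \left(4 - 49\right)^{2} = 5 + \left(-45\right)^{2} = 5 + 2025 = 2030$)
$\left(30 + 4\right) 22 + c = \left(30 + 4\right) 22 + 2030 = 34 \cdot 22 + 2030 = 748 + 2030 = 2778$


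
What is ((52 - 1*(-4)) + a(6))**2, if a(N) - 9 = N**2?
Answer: 10201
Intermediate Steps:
a(N) = 9 + N**2
((52 - 1*(-4)) + a(6))**2 = ((52 - 1*(-4)) + (9 + 6**2))**2 = ((52 + 4) + (9 + 36))**2 = (56 + 45)**2 = 101**2 = 10201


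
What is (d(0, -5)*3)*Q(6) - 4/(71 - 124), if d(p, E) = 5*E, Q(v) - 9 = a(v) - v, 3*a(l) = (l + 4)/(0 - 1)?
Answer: 1329/53 ≈ 25.075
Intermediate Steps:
a(l) = -4/3 - l/3 (a(l) = ((l + 4)/(0 - 1))/3 = ((4 + l)/(-1))/3 = ((4 + l)*(-1))/3 = (-4 - l)/3 = -4/3 - l/3)
Q(v) = 23/3 - 4*v/3 (Q(v) = 9 + ((-4/3 - v/3) - v) = 9 + (-4/3 - 4*v/3) = 23/3 - 4*v/3)
(d(0, -5)*3)*Q(6) - 4/(71 - 124) = ((5*(-5))*3)*(23/3 - 4/3*6) - 4/(71 - 124) = (-25*3)*(23/3 - 8) - 4/(-53) = -75*(-⅓) - 4*(-1/53) = 25 + 4/53 = 1329/53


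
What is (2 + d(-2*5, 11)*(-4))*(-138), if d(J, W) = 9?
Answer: 4692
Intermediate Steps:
(2 + d(-2*5, 11)*(-4))*(-138) = (2 + 9*(-4))*(-138) = (2 - 36)*(-138) = -34*(-138) = 4692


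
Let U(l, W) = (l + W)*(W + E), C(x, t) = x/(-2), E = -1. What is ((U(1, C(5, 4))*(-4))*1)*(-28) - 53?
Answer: 535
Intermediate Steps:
C(x, t) = -x/2 (C(x, t) = x*(-½) = -x/2)
U(l, W) = (-1 + W)*(W + l) (U(l, W) = (l + W)*(W - 1) = (W + l)*(-1 + W) = (-1 + W)*(W + l))
((U(1, C(5, 4))*(-4))*1)*(-28) - 53 = ((((-½*5)² - (-1)*5/2 - 1*1 - ½*5*1)*(-4))*1)*(-28) - 53 = ((((-5/2)² - 1*(-5/2) - 1 - 5/2*1)*(-4))*1)*(-28) - 53 = (((25/4 + 5/2 - 1 - 5/2)*(-4))*1)*(-28) - 53 = (((21/4)*(-4))*1)*(-28) - 53 = -21*1*(-28) - 53 = -21*(-28) - 53 = 588 - 53 = 535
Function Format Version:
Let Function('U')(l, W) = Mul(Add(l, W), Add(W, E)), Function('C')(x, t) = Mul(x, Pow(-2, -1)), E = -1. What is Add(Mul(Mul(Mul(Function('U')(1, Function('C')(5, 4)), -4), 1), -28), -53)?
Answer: 535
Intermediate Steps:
Function('C')(x, t) = Mul(Rational(-1, 2), x) (Function('C')(x, t) = Mul(x, Rational(-1, 2)) = Mul(Rational(-1, 2), x))
Function('U')(l, W) = Mul(Add(-1, W), Add(W, l)) (Function('U')(l, W) = Mul(Add(l, W), Add(W, -1)) = Mul(Add(W, l), Add(-1, W)) = Mul(Add(-1, W), Add(W, l)))
Add(Mul(Mul(Mul(Function('U')(1, Function('C')(5, 4)), -4), 1), -28), -53) = Add(Mul(Mul(Mul(Add(Pow(Mul(Rational(-1, 2), 5), 2), Mul(-1, Mul(Rational(-1, 2), 5)), Mul(-1, 1), Mul(Mul(Rational(-1, 2), 5), 1)), -4), 1), -28), -53) = Add(Mul(Mul(Mul(Add(Pow(Rational(-5, 2), 2), Mul(-1, Rational(-5, 2)), -1, Mul(Rational(-5, 2), 1)), -4), 1), -28), -53) = Add(Mul(Mul(Mul(Add(Rational(25, 4), Rational(5, 2), -1, Rational(-5, 2)), -4), 1), -28), -53) = Add(Mul(Mul(Mul(Rational(21, 4), -4), 1), -28), -53) = Add(Mul(Mul(-21, 1), -28), -53) = Add(Mul(-21, -28), -53) = Add(588, -53) = 535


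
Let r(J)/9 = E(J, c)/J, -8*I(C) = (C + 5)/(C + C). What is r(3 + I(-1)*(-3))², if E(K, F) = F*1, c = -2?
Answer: 64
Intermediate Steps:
E(K, F) = F
I(C) = -(5 + C)/(16*C) (I(C) = -(C + 5)/(8*(C + C)) = -(5 + C)/(8*(2*C)) = -(5 + C)*1/(2*C)/8 = -(5 + C)/(16*C))
r(J) = -18/J (r(J) = 9*(-2/J) = -18/J)
r(3 + I(-1)*(-3))² = (-18/(3 + ((1/16)*(-5 - 1*(-1))/(-1))*(-3)))² = (-18/(3 + ((1/16)*(-1)*(-5 + 1))*(-3)))² = (-18/(3 + ((1/16)*(-1)*(-4))*(-3)))² = (-18/(3 + (¼)*(-3)))² = (-18/(3 - ¾))² = (-18/9/4)² = (-18*4/9)² = (-8)² = 64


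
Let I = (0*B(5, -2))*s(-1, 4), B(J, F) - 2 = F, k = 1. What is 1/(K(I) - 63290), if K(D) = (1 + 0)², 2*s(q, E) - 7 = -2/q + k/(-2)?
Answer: -1/63289 ≈ -1.5801e-5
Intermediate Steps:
B(J, F) = 2 + F
s(q, E) = 13/4 - 1/q (s(q, E) = 7/2 + (-2/q + 1/(-2))/2 = 7/2 + (-2/q + 1*(-½))/2 = 7/2 + (-2/q - ½)/2 = 7/2 + (-½ - 2/q)/2 = 7/2 + (-¼ - 1/q) = 13/4 - 1/q)
I = 0 (I = (0*(2 - 2))*(13/4 - 1/(-1)) = (0*0)*(13/4 - 1*(-1)) = 0*(13/4 + 1) = 0*(17/4) = 0)
K(D) = 1 (K(D) = 1² = 1)
1/(K(I) - 63290) = 1/(1 - 63290) = 1/(-63289) = -1/63289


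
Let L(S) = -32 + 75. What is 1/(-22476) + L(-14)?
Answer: 966467/22476 ≈ 43.000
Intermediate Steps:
L(S) = 43
1/(-22476) + L(-14) = 1/(-22476) + 43 = -1/22476 + 43 = 966467/22476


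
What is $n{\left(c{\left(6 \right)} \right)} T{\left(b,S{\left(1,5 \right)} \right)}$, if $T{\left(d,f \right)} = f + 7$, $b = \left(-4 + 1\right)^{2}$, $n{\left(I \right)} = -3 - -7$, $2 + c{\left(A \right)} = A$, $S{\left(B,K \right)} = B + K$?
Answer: $52$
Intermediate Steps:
$c{\left(A \right)} = -2 + A$
$n{\left(I \right)} = 4$ ($n{\left(I \right)} = -3 + 7 = 4$)
$b = 9$ ($b = \left(-3\right)^{2} = 9$)
$T{\left(d,f \right)} = 7 + f$
$n{\left(c{\left(6 \right)} \right)} T{\left(b,S{\left(1,5 \right)} \right)} = 4 \left(7 + \left(1 + 5\right)\right) = 4 \left(7 + 6\right) = 4 \cdot 13 = 52$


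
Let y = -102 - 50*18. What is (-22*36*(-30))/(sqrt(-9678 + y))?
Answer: -396*I*sqrt(2670)/89 ≈ -229.91*I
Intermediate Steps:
y = -1002 (y = -102 - 900 = -1002)
(-22*36*(-30))/(sqrt(-9678 + y)) = (-22*36*(-30))/(sqrt(-9678 - 1002)) = (-792*(-30))/(sqrt(-10680)) = 23760/((2*I*sqrt(2670))) = 23760*(-I*sqrt(2670)/5340) = -396*I*sqrt(2670)/89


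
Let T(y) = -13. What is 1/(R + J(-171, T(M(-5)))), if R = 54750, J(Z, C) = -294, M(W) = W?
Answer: 1/54456 ≈ 1.8363e-5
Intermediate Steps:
1/(R + J(-171, T(M(-5)))) = 1/(54750 - 294) = 1/54456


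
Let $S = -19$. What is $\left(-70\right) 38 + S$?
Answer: $-2679$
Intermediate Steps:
$\left(-70\right) 38 + S = \left(-70\right) 38 - 19 = -2660 - 19 = -2679$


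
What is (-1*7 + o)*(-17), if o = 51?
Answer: -748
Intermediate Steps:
(-1*7 + o)*(-17) = (-1*7 + 51)*(-17) = (-7 + 51)*(-17) = 44*(-17) = -748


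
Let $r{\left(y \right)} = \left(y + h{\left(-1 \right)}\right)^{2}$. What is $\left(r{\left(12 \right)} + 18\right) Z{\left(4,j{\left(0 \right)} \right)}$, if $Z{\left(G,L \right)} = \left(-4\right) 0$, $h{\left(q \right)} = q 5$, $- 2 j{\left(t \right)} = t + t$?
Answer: $0$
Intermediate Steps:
$j{\left(t \right)} = - t$ ($j{\left(t \right)} = - \frac{t + t}{2} = - \frac{2 t}{2} = - t$)
$h{\left(q \right)} = 5 q$
$Z{\left(G,L \right)} = 0$
$r{\left(y \right)} = \left(-5 + y\right)^{2}$ ($r{\left(y \right)} = \left(y + 5 \left(-1\right)\right)^{2} = \left(y - 5\right)^{2} = \left(-5 + y\right)^{2}$)
$\left(r{\left(12 \right)} + 18\right) Z{\left(4,j{\left(0 \right)} \right)} = \left(\left(-5 + 12\right)^{2} + 18\right) 0 = \left(7^{2} + 18\right) 0 = \left(49 + 18\right) 0 = 67 \cdot 0 = 0$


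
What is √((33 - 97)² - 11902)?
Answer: I*√7806 ≈ 88.352*I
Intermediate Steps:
√((33 - 97)² - 11902) = √((-64)² - 11902) = √(4096 - 11902) = √(-7806) = I*√7806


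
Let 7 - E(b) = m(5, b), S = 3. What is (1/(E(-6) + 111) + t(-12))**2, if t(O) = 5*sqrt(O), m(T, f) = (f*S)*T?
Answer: -12979199/43264 + 5*I*sqrt(3)/52 ≈ -300.0 + 0.16654*I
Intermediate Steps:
m(T, f) = 3*T*f (m(T, f) = (f*3)*T = (3*f)*T = 3*T*f)
E(b) = 7 - 15*b (E(b) = 7 - 3*5*b = 7 - 15*b)
(1/(E(-6) + 111) + t(-12))**2 = (1/((7 - 15*(-6)) + 111) + 5*sqrt(-12))**2 = (1/((7 + 90) + 111) + 5*(2*I*sqrt(3)))**2 = (1/(97 + 111) + 10*I*sqrt(3))**2 = (1/208 + 10*I*sqrt(3))**2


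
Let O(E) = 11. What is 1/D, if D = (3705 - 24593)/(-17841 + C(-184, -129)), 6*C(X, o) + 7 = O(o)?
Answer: 53521/62664 ≈ 0.85409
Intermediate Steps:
C(X, o) = 2/3 (C(X, o) = -7/6 + (1/6)*11 = -7/6 + 11/6 = 2/3)
D = 62664/53521 (D = (3705 - 24593)/(-17841 + 2/3) = -20888/(-53521/3) = -20888*(-3/53521) = 62664/53521 ≈ 1.1708)
1/D = 1/(62664/53521) = 53521/62664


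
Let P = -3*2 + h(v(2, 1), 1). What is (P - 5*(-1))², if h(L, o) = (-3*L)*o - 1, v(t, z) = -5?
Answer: 169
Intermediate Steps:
h(L, o) = -1 - 3*L*o (h(L, o) = -3*L*o - 1 = -1 - 3*L*o)
P = 8 (P = -3*2 + (-1 - 3*(-5)*1) = -6 + (-1 + 15) = -6 + 14 = 8)
(P - 5*(-1))² = (8 - 5*(-1))² = (8 + 5)² = 13² = 169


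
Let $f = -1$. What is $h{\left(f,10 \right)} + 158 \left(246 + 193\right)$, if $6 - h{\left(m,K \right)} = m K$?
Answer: $69378$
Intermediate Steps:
$h{\left(m,K \right)} = 6 - K m$ ($h{\left(m,K \right)} = 6 - m K = 6 - K m$)
$h{\left(f,10 \right)} + 158 \left(246 + 193\right) = \left(6 - 10 \left(-1\right)\right) + 158 \left(246 + 193\right) = \left(6 + 10\right) + 158 \cdot 439 = 16 + 69362 = 69378$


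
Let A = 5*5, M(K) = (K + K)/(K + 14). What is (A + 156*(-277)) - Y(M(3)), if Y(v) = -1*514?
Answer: -42673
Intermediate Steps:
M(K) = 2*K/(14 + K) (M(K) = (2*K)/(14 + K) = 2*K/(14 + K))
A = 25
Y(v) = -514
(A + 156*(-277)) - Y(M(3)) = (25 + 156*(-277)) - 1*(-514) = (25 - 43212) + 514 = -43187 + 514 = -42673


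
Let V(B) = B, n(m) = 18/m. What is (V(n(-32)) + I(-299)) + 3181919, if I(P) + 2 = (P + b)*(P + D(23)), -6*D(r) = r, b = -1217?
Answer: 174768565/48 ≈ 3.6410e+6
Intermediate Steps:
D(r) = -r/6
I(P) = -2 + (-1217 + P)*(-23/6 + P) (I(P) = -2 + (P - 1217)*(P - ⅙*23) = -2 + (-1217 + P)*(P - 23/6) = -2 + (-1217 + P)*(-23/6 + P))
(V(n(-32)) + I(-299)) + 3181919 = (18/(-32) + (27979/6 + (-299)² - 7325/6*(-299))) + 3181919 = (18*(-1/32) + (27979/6 + 89401 + 2190175/6)) + 3181919 = (-9/16 + 1377280/3) + 3181919 = 22036453/48 + 3181919 = 174768565/48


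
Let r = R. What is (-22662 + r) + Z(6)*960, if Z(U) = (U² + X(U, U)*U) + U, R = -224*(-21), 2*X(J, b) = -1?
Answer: 19482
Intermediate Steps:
X(J, b) = -½ (X(J, b) = (½)*(-1) = -½)
R = 4704
Z(U) = U² + U/2 (Z(U) = (U² - U/2) + U = U² + U/2)
r = 4704
(-22662 + r) + Z(6)*960 = (-22662 + 4704) + (6*(½ + 6))*960 = -17958 + (6*(13/2))*960 = -17958 + 39*960 = -17958 + 37440 = 19482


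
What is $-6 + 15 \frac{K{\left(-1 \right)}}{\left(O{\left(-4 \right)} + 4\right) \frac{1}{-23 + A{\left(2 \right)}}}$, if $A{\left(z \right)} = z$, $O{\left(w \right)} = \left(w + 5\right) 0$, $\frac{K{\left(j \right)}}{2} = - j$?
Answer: $- \frac{327}{2} \approx -163.5$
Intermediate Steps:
$K{\left(j \right)} = - 2 j$ ($K{\left(j \right)} = 2 \left(- j\right) = - 2 j$)
$O{\left(w \right)} = 0$ ($O{\left(w \right)} = \left(5 + w\right) 0 = 0$)
$-6 + 15 \frac{K{\left(-1 \right)}}{\left(O{\left(-4 \right)} + 4\right) \frac{1}{-23 + A{\left(2 \right)}}} = -6 + 15 \frac{\left(-2\right) \left(-1\right)}{\left(0 + 4\right) \frac{1}{-23 + 2}} = -6 + 15 \frac{2}{4 \frac{1}{-21}} = -6 + 15 \frac{2}{4 \left(- \frac{1}{21}\right)} = -6 + 15 \frac{2}{- \frac{4}{21}} = -6 + 15 \cdot 2 \left(- \frac{21}{4}\right) = -6 + 15 \left(- \frac{21}{2}\right) = -6 - \frac{315}{2} = - \frac{327}{2}$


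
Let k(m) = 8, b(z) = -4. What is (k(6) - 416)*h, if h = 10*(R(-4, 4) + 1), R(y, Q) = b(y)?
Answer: 12240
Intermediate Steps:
R(y, Q) = -4
h = -30 (h = 10*(-4 + 1) = 10*(-3) = -30)
(k(6) - 416)*h = (8 - 416)*(-30) = -408*(-30) = 12240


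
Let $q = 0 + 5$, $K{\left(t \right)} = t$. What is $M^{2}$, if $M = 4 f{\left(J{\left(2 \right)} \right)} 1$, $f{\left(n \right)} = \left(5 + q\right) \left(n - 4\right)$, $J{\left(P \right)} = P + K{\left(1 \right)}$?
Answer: $1600$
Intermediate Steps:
$J{\left(P \right)} = 1 + P$ ($J{\left(P \right)} = P + 1 = 1 + P$)
$q = 5$
$f{\left(n \right)} = -40 + 10 n$ ($f{\left(n \right)} = \left(5 + 5\right) \left(n - 4\right) = 10 \left(-4 + n\right) = -40 + 10 n$)
$M = -40$ ($M = 4 \left(-40 + 10 \left(1 + 2\right)\right) 1 = 4 \left(-40 + 10 \cdot 3\right) 1 = 4 \left(-40 + 30\right) 1 = 4 \left(-10\right) 1 = \left(-40\right) 1 = -40$)
$M^{2} = \left(-40\right)^{2} = 1600$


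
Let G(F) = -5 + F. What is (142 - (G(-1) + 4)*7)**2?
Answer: 24336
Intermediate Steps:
(142 - (G(-1) + 4)*7)**2 = (142 - ((-5 - 1) + 4)*7)**2 = (142 - (-6 + 4)*7)**2 = (142 - (-2)*7)**2 = (142 - 1*(-14))**2 = (142 + 14)**2 = 156**2 = 24336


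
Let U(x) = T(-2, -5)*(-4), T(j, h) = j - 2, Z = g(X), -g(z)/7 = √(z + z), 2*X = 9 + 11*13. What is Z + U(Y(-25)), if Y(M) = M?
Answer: 16 - 14*√38 ≈ -70.302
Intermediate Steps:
X = 76 (X = (9 + 11*13)/2 = (9 + 143)/2 = (½)*152 = 76)
g(z) = -7*√2*√z (g(z) = -7*√(z + z) = -7*√2*√z)
Z = -14*√38 (Z = -7*√2*√76 = -7*√2*2*√19 = -14*√38 ≈ -86.302)
T(j, h) = -2 + j
U(x) = 16 (U(x) = (-2 - 2)*(-4) = -4*(-4) = 16)
Z + U(Y(-25)) = -14*√38 + 16 = 16 - 14*√38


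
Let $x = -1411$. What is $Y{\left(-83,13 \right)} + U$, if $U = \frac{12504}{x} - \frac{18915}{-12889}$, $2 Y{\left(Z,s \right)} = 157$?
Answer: $\frac{2586311521}{36372758} \approx 71.106$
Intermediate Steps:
$Y{\left(Z,s \right)} = \frac{157}{2}$ ($Y{\left(Z,s \right)} = \frac{1}{2} \cdot 157 = \frac{157}{2}$)
$U = - \frac{134474991}{18186379}$ ($U = \frac{12504}{-1411} - \frac{18915}{-12889} = 12504 \left(- \frac{1}{1411}\right) - - \frac{18915}{12889} = - \frac{12504}{1411} + \frac{18915}{12889} = - \frac{134474991}{18186379} \approx -7.3943$)
$Y{\left(-83,13 \right)} + U = \frac{157}{2} - \frac{134474991}{18186379} = \frac{2586311521}{36372758}$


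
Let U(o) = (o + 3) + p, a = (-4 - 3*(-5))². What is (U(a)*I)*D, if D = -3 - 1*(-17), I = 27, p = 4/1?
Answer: 48384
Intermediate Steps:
p = 4 (p = 4*1 = 4)
D = 14 (D = -3 + 17 = 14)
a = 121 (a = (-4 + 15)² = 11² = 121)
U(o) = 7 + o (U(o) = (o + 3) + 4 = (3 + o) + 4 = 7 + o)
(U(a)*I)*D = ((7 + 121)*27)*14 = (128*27)*14 = 3456*14 = 48384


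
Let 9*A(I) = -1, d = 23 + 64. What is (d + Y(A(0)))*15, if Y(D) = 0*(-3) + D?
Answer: 3910/3 ≈ 1303.3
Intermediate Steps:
d = 87
A(I) = -⅑ (A(I) = (⅑)*(-1) = -⅑)
Y(D) = D (Y(D) = 0 + D = D)
(d + Y(A(0)))*15 = (87 - ⅑)*15 = (782/9)*15 = 3910/3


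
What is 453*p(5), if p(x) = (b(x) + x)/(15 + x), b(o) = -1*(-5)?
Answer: 453/2 ≈ 226.50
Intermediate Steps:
b(o) = 5
p(x) = (5 + x)/(15 + x)
453*p(5) = 453*((5 + 5)/(15 + 5)) = 453*(10/20) = 453*((1/20)*10) = 453*(½) = 453/2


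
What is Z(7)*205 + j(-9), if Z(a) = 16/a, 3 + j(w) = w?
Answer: 3196/7 ≈ 456.57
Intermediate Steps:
j(w) = -3 + w
Z(7)*205 + j(-9) = (16/7)*205 + (-3 - 9) = (16*(⅐))*205 - 12 = (16/7)*205 - 12 = 3280/7 - 12 = 3196/7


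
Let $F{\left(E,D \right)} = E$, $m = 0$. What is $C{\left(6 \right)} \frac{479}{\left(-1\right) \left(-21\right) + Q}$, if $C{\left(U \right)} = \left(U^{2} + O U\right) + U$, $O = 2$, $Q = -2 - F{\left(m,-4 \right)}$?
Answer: $\frac{25866}{19} \approx 1361.4$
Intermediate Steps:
$Q = -2$ ($Q = -2 - 0 = -2 + 0 = -2$)
$C{\left(U \right)} = U^{2} + 3 U$ ($C{\left(U \right)} = \left(U^{2} + 2 U\right) + U = U^{2} + 3 U$)
$C{\left(6 \right)} \frac{479}{\left(-1\right) \left(-21\right) + Q} = 6 \left(3 + 6\right) \frac{479}{\left(-1\right) \left(-21\right) - 2} = 6 \cdot 9 \frac{479}{21 - 2} = 54 \cdot \frac{479}{19} = \frac{25866}{19}$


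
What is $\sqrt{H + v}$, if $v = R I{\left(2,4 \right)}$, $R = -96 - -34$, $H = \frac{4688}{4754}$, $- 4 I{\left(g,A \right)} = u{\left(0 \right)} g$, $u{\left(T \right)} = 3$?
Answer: $\frac{\sqrt{531033685}}{2377} \approx 9.6946$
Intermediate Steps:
$I{\left(g,A \right)} = - \frac{3 g}{4}$
$H = \frac{2344}{2377}$ ($H = 4688 \cdot \frac{1}{4754} = \frac{2344}{2377} \approx 0.98612$)
$R = -62$ ($R = -96 + 34 = -62$)
$v = 93$ ($v = - 62 \left(\left(- \frac{3}{4}\right) 2\right) = \left(-62\right) \left(- \frac{3}{2}\right) = 93$)
$\sqrt{H + v} = \sqrt{\frac{2344}{2377} + 93} = \sqrt{\frac{223405}{2377}} = \frac{\sqrt{531033685}}{2377}$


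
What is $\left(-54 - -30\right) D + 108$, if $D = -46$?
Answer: $1212$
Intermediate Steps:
$\left(-54 - -30\right) D + 108 = \left(-54 - -30\right) \left(-46\right) + 108 = \left(-54 + 30\right) \left(-46\right) + 108 = \left(-24\right) \left(-46\right) + 108 = 1104 + 108 = 1212$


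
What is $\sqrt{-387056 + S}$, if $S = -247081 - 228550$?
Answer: $i \sqrt{862687} \approx 928.81 i$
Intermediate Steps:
$S = -475631$ ($S = -247081 - 228550 = -475631$)
$\sqrt{-387056 + S} = \sqrt{-387056 - 475631} = \sqrt{-862687} = i \sqrt{862687}$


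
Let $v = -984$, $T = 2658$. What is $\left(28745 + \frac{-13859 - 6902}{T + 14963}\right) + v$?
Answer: $\frac{489155820}{17621} \approx 27760.0$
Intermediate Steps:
$\left(28745 + \frac{-13859 - 6902}{T + 14963}\right) + v = \left(28745 + \frac{-13859 - 6902}{2658 + 14963}\right) - 984 = \left(28745 - \frac{20761}{17621}\right) - 984 = \frac{506494884}{17621} - 984 = \frac{489155820}{17621}$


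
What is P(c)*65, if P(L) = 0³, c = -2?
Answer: 0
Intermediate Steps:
P(L) = 0
P(c)*65 = 0*65 = 0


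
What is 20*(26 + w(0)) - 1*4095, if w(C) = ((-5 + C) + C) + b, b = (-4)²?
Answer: -3355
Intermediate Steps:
b = 16
w(C) = 11 + 2*C (w(C) = ((-5 + C) + C) + 16 = (-5 + 2*C) + 16 = 11 + 2*C)
20*(26 + w(0)) - 1*4095 = 20*(26 + (11 + 2*0)) - 1*4095 = 20*(26 + (11 + 0)) - 4095 = 20*(26 + 11) - 4095 = 20*37 - 4095 = 740 - 4095 = -3355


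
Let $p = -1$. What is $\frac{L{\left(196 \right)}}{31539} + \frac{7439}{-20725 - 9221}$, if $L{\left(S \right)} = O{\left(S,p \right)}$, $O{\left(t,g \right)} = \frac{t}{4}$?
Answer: $- \frac{77717089}{314822298} \approx -0.24686$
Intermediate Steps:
$O{\left(t,g \right)} = \frac{t}{4}$ ($O{\left(t,g \right)} = t \frac{1}{4} = \frac{t}{4}$)
$L{\left(S \right)} = \frac{S}{4}$
$\frac{L{\left(196 \right)}}{31539} + \frac{7439}{-20725 - 9221} = \frac{\frac{1}{4} \cdot 196}{31539} + \frac{7439}{-20725 - 9221} = 49 \cdot \frac{1}{31539} + \frac{7439}{-20725 - 9221} = \frac{49}{31539} + \frac{7439}{-29946} = \frac{49}{31539} + 7439 \left(- \frac{1}{29946}\right) = \frac{49}{31539} - \frac{7439}{29946} = - \frac{77717089}{314822298}$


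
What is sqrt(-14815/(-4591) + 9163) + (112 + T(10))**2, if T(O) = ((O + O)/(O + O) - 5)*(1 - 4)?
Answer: 15376 + 2*sqrt(48299785367)/4591 ≈ 15472.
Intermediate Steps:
T(O) = 12 (T(O) = ((2*O)/((2*O)) - 5)*(-3) = ((2*O)*(1/(2*O)) - 5)*(-3) = (1 - 5)*(-3) = -4*(-3) = 12)
sqrt(-14815/(-4591) + 9163) + (112 + T(10))**2 = sqrt(-14815/(-4591) + 9163) + (112 + 12)**2 = sqrt(-14815*(-1/4591) + 9163) + 124**2 = sqrt(14815/4591 + 9163) + 15376 = sqrt(42082148/4591) + 15376 = 2*sqrt(48299785367)/4591 + 15376 = 15376 + 2*sqrt(48299785367)/4591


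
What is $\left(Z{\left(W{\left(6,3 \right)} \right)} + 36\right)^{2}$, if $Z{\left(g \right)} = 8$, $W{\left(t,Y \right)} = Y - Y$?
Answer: $1936$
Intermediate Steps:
$W{\left(t,Y \right)} = 0$
$\left(Z{\left(W{\left(6,3 \right)} \right)} + 36\right)^{2} = \left(8 + 36\right)^{2} = 44^{2} = 1936$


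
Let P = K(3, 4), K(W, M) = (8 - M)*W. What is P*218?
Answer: 2616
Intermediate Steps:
K(W, M) = W*(8 - M)
P = 12 (P = 3*(8 - 1*4) = 3*(8 - 4) = 3*4 = 12)
P*218 = 12*218 = 2616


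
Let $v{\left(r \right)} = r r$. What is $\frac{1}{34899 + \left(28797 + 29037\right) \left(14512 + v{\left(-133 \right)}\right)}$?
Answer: $\frac{1}{1862347533} \approx 5.3696 \cdot 10^{-10}$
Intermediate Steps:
$v{\left(r \right)} = r^{2}$
$\frac{1}{34899 + \left(28797 + 29037\right) \left(14512 + v{\left(-133 \right)}\right)} = \frac{1}{34899 + \left(28797 + 29037\right) \left(14512 + \left(-133\right)^{2}\right)} = \frac{1}{34899 + 57834 \left(14512 + 17689\right)} = \frac{1}{34899 + 57834 \cdot 32201} = \frac{1}{34899 + 1862312634} = \frac{1}{1862347533}$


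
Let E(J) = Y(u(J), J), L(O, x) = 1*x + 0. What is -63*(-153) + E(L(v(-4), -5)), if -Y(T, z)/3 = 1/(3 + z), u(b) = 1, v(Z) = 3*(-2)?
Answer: 19281/2 ≈ 9640.5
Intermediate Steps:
v(Z) = -6
L(O, x) = x (L(O, x) = x + 0 = x)
Y(T, z) = -3/(3 + z)
E(J) = -3/(3 + J)
-63*(-153) + E(L(v(-4), -5)) = -63*(-153) - 3/(3 - 5) = 9639 - 3/(-2) = 9639 - 3*(-½) = 9639 + 3/2 = 19281/2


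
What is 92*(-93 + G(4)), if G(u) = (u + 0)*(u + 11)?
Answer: -3036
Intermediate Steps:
G(u) = u*(11 + u)
92*(-93 + G(4)) = 92*(-93 + 4*(11 + 4)) = 92*(-93 + 4*15) = 92*(-93 + 60) = 92*(-33) = -3036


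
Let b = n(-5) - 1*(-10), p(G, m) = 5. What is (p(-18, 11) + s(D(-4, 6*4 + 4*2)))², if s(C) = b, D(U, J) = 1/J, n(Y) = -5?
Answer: 100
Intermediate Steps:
b = 5 (b = -5 - 1*(-10) = -5 + 10 = 5)
s(C) = 5
(p(-18, 11) + s(D(-4, 6*4 + 4*2)))² = (5 + 5)² = 10² = 100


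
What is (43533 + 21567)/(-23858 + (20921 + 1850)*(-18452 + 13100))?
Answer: -1302/2437885 ≈ -0.00053407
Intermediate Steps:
(43533 + 21567)/(-23858 + (20921 + 1850)*(-18452 + 13100)) = 65100/(-23858 + 22771*(-5352)) = 65100/(-23858 - 121870392) = 65100/(-121894250) = 65100*(-1/121894250) = -1302/2437885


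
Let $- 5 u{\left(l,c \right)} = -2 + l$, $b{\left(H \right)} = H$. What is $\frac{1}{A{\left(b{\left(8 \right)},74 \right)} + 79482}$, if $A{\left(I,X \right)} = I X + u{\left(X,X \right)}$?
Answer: $\frac{5}{400298} \approx 1.2491 \cdot 10^{-5}$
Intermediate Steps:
$u{\left(l,c \right)} = \frac{2}{5} - \frac{l}{5}$ ($u{\left(l,c \right)} = - \frac{-2 + l}{5} = \frac{2}{5} - \frac{l}{5}$)
$A{\left(I,X \right)} = \frac{2}{5} - \frac{X}{5} + I X$ ($A{\left(I,X \right)} = I X - \left(- \frac{2}{5} + \frac{X}{5}\right) = \frac{2}{5} - \frac{X}{5} + I X$)
$\frac{1}{A{\left(b{\left(8 \right)},74 \right)} + 79482} = \frac{1}{\left(\frac{2}{5} - \frac{74}{5} + 8 \cdot 74\right) + 79482} = \frac{1}{\left(\frac{2}{5} - \frac{74}{5} + 592\right) + 79482} = \frac{1}{\frac{2888}{5} + 79482} = \frac{1}{\frac{400298}{5}} = \frac{5}{400298}$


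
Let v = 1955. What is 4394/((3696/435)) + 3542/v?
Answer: 27172889/52360 ≈ 518.96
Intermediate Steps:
4394/((3696/435)) + 3542/v = 4394/((3696/435)) + 3542/1955 = 4394/((3696*(1/435))) + 3542*(1/1955) = 4394/(1232/145) + 154/85 = 4394*(145/1232) + 154/85 = 318565/616 + 154/85 = 27172889/52360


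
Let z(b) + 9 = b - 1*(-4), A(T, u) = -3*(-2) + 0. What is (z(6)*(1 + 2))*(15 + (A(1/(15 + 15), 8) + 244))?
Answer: 795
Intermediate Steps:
A(T, u) = 6 (A(T, u) = 6 + 0 = 6)
z(b) = -5 + b (z(b) = -9 + (b - 1*(-4)) = -9 + (b + 4) = -9 + (4 + b) = -5 + b)
(z(6)*(1 + 2))*(15 + (A(1/(15 + 15), 8) + 244)) = ((-5 + 6)*(1 + 2))*(15 + (6 + 244)) = (1*3)*(15 + 250) = 3*265 = 795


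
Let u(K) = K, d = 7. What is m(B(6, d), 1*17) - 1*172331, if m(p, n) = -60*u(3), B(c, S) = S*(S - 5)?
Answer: -172511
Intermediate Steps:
B(c, S) = S*(-5 + S)
m(p, n) = -180 (m(p, n) = -60*3 = -180)
m(B(6, d), 1*17) - 1*172331 = -180 - 1*172331 = -180 - 172331 = -172511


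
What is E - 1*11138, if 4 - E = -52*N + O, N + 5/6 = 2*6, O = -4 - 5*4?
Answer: -31588/3 ≈ -10529.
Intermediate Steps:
O = -24 (O = -4 - 20 = -24)
N = 67/6 (N = -⅚ + 2*6 = -⅚ + 12 = 67/6 ≈ 11.167)
E = 1826/3 (E = 4 - (-52*67/6 - 24) = 4 - (-1742/3 - 24) = 4 - 1*(-1814/3) = 4 + 1814/3 = 1826/3 ≈ 608.67)
E - 1*11138 = 1826/3 - 1*11138 = 1826/3 - 11138 = -31588/3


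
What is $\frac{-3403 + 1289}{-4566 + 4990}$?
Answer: $- \frac{1057}{212} \approx -4.9858$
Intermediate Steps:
$\frac{-3403 + 1289}{-4566 + 4990} = - \frac{2114}{424} = \left(-2114\right) \frac{1}{424} = - \frac{1057}{212}$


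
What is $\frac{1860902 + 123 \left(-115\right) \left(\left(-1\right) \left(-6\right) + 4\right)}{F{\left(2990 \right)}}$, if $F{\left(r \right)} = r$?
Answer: $\frac{859726}{1495} \approx 575.07$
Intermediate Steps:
$\frac{1860902 + 123 \left(-115\right) \left(\left(-1\right) \left(-6\right) + 4\right)}{F{\left(2990 \right)}} = \frac{1860902 + 123 \left(-115\right) \left(\left(-1\right) \left(-6\right) + 4\right)}{2990} = \left(1860902 - 14145 \left(6 + 4\right)\right) \frac{1}{2990} = \left(1860902 - 141450\right) \frac{1}{2990} = 1719452 \cdot \frac{1}{2990} = \frac{859726}{1495}$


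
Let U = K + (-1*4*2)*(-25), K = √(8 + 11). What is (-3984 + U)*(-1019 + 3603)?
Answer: -9777856 + 2584*√19 ≈ -9.7666e+6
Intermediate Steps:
K = √19 ≈ 4.3589
U = 200 + √19 (U = √19 + (-1*4*2)*(-25) = √19 - 4*2*(-25) = √19 - 8*(-25) = √19 + 200 = 200 + √19 ≈ 204.36)
(-3984 + U)*(-1019 + 3603) = (-3984 + (200 + √19))*(-1019 + 3603) = (-3784 + √19)*2584 = -9777856 + 2584*√19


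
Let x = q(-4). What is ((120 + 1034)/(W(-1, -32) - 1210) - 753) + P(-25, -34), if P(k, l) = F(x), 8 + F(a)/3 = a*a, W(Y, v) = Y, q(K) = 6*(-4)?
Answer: 1150507/1211 ≈ 950.05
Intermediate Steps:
q(K) = -24
x = -24
F(a) = -24 + 3*a² (F(a) = -24 + 3*(a*a) = -24 + 3*a²)
P(k, l) = 1704 (P(k, l) = -24 + 3*(-24)² = -24 + 3*576 = -24 + 1728 = 1704)
((120 + 1034)/(W(-1, -32) - 1210) - 753) + P(-25, -34) = ((120 + 1034)/(-1 - 1210) - 753) + 1704 = (1154/(-1211) - 753) + 1704 = (1154*(-1/1211) - 753) + 1704 = (-1154/1211 - 753) + 1704 = -913037/1211 + 1704 = 1150507/1211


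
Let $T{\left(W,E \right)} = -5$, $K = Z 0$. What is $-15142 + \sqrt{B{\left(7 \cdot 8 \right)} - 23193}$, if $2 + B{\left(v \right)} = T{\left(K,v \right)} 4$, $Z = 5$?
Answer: $-15142 + i \sqrt{23215} \approx -15142.0 + 152.36 i$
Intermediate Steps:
$K = 0$ ($K = 5 \cdot 0 = 0$)
$B{\left(v \right)} = -22$ ($B{\left(v \right)} = -2 - 20 = -22$)
$-15142 + \sqrt{B{\left(7 \cdot 8 \right)} - 23193} = -15142 + \sqrt{-22 - 23193} = -15142 + \sqrt{-23215} = -15142 + i \sqrt{23215}$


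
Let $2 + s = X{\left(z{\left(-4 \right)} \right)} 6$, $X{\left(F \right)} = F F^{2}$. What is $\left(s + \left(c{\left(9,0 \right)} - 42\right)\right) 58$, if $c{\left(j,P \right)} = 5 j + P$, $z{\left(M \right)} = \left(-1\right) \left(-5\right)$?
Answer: $43558$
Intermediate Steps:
$z{\left(M \right)} = 5$
$c{\left(j,P \right)} = P + 5 j$
$X{\left(F \right)} = F^{3}$
$s = 748$ ($s = -2 + 5^{3} \cdot 6 = -2 + 125 \cdot 6 = -2 + 750 = 748$)
$\left(s + \left(c{\left(9,0 \right)} - 42\right)\right) 58 = \left(748 + \left(\left(0 + 5 \cdot 9\right) - 42\right)\right) 58 = \left(748 + \left(\left(0 + 45\right) - 42\right)\right) 58 = \left(748 + \left(45 - 42\right)\right) 58 = \left(748 + 3\right) 58 = 751 \cdot 58 = 43558$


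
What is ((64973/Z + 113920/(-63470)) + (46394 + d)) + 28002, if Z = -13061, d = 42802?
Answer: 9714938201523/82898167 ≈ 1.1719e+5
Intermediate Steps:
((64973/Z + 113920/(-63470)) + (46394 + d)) + 28002 = ((64973/(-13061) + 113920/(-63470)) + (46394 + 42802)) + 28002 = ((64973*(-1/13061) + 113920*(-1/63470)) + 89196) + 28002 = ((-64973/13061 - 11392/6347) + 89196) + 28002 = (-561174543/82898167 + 89196) + 28002 = 7393623729189/82898167 + 28002 = 9714938201523/82898167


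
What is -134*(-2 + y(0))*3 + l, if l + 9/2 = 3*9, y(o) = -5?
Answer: 5673/2 ≈ 2836.5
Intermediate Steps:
l = 45/2 (l = -9/2 + 3*9 = -9/2 + 27 = 45/2 ≈ 22.500)
-134*(-2 + y(0))*3 + l = -134*(-2 - 5)*3 + 45/2 = -(-938)*3 + 45/2 = -134*(-21) + 45/2 = 2814 + 45/2 = 5673/2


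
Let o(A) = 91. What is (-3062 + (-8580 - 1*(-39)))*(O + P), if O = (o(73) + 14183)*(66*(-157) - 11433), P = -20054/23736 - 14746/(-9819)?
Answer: 140215621093090865945/38843964 ≈ 3.6097e+12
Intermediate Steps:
P = 25516805/38843964 (P = -20054*1/23736 - 14746*(-1/9819) = -10027/11868 + 14746/9819 = 25516805/38843964 ≈ 0.65691)
O = -311101830 (O = (91 + 14183)*(66*(-157) - 11433) = 14274*(-10362 - 11433) = 14274*(-21795) = -311101830)
(-3062 + (-8580 - 1*(-39)))*(O + P) = (-3062 + (-8580 - 1*(-39)))*(-311101830 + 25516805/38843964) = (-3062 + (-8580 + 39))*(-12084428259337315/38843964) = (-3062 - 8541)*(-12084428259337315/38843964) = -11603*(-12084428259337315/38843964) = 140215621093090865945/38843964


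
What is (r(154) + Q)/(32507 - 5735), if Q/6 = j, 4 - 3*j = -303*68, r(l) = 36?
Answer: 10313/6693 ≈ 1.5409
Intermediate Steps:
j = 20608/3 (j = 4/3 - (-101)*68 = 4/3 - ⅓*(-20604) = 4/3 + 6868 = 20608/3 ≈ 6869.3)
Q = 41216 (Q = 6*(20608/3) = 41216)
(r(154) + Q)/(32507 - 5735) = (36 + 41216)/(32507 - 5735) = 41252/26772 = 41252*(1/26772) = 10313/6693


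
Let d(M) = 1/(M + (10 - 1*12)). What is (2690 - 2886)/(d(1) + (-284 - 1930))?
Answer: 196/2215 ≈ 0.088488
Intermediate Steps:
d(M) = 1/(-2 + M) (d(M) = 1/(M + (10 - 12)) = 1/(M - 2) = 1/(-2 + M))
(2690 - 2886)/(d(1) + (-284 - 1930)) = (2690 - 2886)/(1/(-2 + 1) + (-284 - 1930)) = -196/(1/(-1) - 2214) = -196/(-1 - 2214) = -196/(-2215) = -196*(-1/2215) = 196/2215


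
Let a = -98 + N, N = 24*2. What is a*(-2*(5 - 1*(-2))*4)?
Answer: 2800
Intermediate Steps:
N = 48
a = -50 (a = -98 + 48 = -50)
a*(-2*(5 - 1*(-2))*4) = -50*(-2*(5 - 1*(-2)))*4 = -50*(-2*(5 + 2))*4 = -50*(-2*7)*4 = -(-700)*4 = -50*(-56) = 2800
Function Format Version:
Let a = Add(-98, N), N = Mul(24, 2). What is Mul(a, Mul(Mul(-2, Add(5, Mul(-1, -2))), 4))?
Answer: 2800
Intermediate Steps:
N = 48
a = -50 (a = Add(-98, 48) = -50)
Mul(a, Mul(Mul(-2, Add(5, Mul(-1, -2))), 4)) = Mul(-50, Mul(Mul(-2, Add(5, Mul(-1, -2))), 4)) = Mul(-50, Mul(Mul(-2, Add(5, 2)), 4)) = Mul(-50, Mul(Mul(-2, 7), 4)) = Mul(-50, Mul(-14, 4)) = Mul(-50, -56) = 2800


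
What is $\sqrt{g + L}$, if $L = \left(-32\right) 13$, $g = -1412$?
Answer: $2 i \sqrt{457} \approx 42.755 i$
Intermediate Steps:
$L = -416$
$\sqrt{g + L} = \sqrt{-1412 - 416} = \sqrt{-1828} = 2 i \sqrt{457}$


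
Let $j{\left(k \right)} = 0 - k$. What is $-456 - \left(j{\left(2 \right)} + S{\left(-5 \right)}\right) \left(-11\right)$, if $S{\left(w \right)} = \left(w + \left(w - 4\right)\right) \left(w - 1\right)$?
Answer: $446$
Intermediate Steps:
$S{\left(w \right)} = \left(-1 + w\right) \left(-4 + 2 w\right)$ ($S{\left(w \right)} = \left(w + \left(-4 + w\right)\right) \left(-1 + w\right) = \left(-4 + 2 w\right) \left(-1 + w\right) = \left(-1 + w\right) \left(-4 + 2 w\right)$)
$j{\left(k \right)} = - k$
$-456 - \left(j{\left(2 \right)} + S{\left(-5 \right)}\right) \left(-11\right) = -456 - \left(\left(-1\right) 2 + \left(4 - -30 + 2 \left(-5\right)^{2}\right)\right) \left(-11\right) = -456 - \left(-2 + \left(4 + 30 + 2 \cdot 25\right)\right) \left(-11\right) = -456 - \left(-2 + \left(4 + 30 + 50\right)\right) \left(-11\right) = -456 - \left(-2 + 84\right) \left(-11\right) = -456 - 82 \left(-11\right) = -456 - -902 = -456 + 902 = 446$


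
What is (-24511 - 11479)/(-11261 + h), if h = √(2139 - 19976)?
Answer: 202641695/63413979 + 17995*I*√17837/63413979 ≈ 3.1955 + 0.037899*I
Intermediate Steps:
h = I*√17837 (h = √(-17837) = I*√17837 ≈ 133.56*I)
(-24511 - 11479)/(-11261 + h) = (-24511 - 11479)/(-11261 + I*√17837) = -35990/(-11261 + I*√17837)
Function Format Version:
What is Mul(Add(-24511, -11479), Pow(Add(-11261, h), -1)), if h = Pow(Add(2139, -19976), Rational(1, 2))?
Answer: Add(Rational(202641695, 63413979), Mul(Rational(17995, 63413979), I, Pow(17837, Rational(1, 2)))) ≈ Add(3.1955, Mul(0.037899, I))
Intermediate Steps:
h = Mul(I, Pow(17837, Rational(1, 2))) (h = Pow(-17837, Rational(1, 2)) = Mul(I, Pow(17837, Rational(1, 2))) ≈ Mul(133.56, I))
Mul(Add(-24511, -11479), Pow(Add(-11261, h), -1)) = Mul(Add(-24511, -11479), Pow(Add(-11261, Mul(I, Pow(17837, Rational(1, 2)))), -1)) = Mul(-35990, Pow(Add(-11261, Mul(I, Pow(17837, Rational(1, 2)))), -1))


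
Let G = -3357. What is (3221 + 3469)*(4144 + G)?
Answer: 5265030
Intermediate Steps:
(3221 + 3469)*(4144 + G) = (3221 + 3469)*(4144 - 3357) = 6690*787 = 5265030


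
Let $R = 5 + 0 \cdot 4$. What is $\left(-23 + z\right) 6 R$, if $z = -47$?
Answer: $-2100$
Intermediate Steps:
$R = 5$ ($R = 5 + 0 = 5$)
$\left(-23 + z\right) 6 R = \left(-23 - 47\right) 6 \cdot 5 = \left(-70\right) 30 = -2100$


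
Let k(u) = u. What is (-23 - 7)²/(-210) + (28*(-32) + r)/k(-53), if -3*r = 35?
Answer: 14291/1113 ≈ 12.840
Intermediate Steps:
r = -35/3 (r = -⅓*35 = -35/3 ≈ -11.667)
(-23 - 7)²/(-210) + (28*(-32) + r)/k(-53) = (-23 - 7)²/(-210) + (28*(-32) - 35/3)/(-53) = (-30)²*(-1/210) + (-896 - 35/3)*(-1/53) = 900*(-1/210) - 2723/3*(-1/53) = -30/7 + 2723/159 = 14291/1113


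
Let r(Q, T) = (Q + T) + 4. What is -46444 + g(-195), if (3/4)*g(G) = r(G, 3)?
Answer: -140084/3 ≈ -46695.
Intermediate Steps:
r(Q, T) = 4 + Q + T
g(G) = 28/3 + 4*G/3 (g(G) = 4*(4 + G + 3)/3 = 4*(7 + G)/3 = 28/3 + 4*G/3)
-46444 + g(-195) = -46444 + (28/3 + (4/3)*(-195)) = -46444 + (28/3 - 260) = -46444 - 752/3 = -140084/3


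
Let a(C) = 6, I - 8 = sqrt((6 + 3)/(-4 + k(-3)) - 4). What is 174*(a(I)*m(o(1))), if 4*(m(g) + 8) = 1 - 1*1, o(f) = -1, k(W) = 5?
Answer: -8352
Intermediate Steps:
m(g) = -8 (m(g) = -8 + (1 - 1*1)/4 = -8 + (1 - 1)/4 = -8 + (1/4)*0 = -8 + 0 = -8)
I = 8 + sqrt(5) (I = 8 + sqrt((6 + 3)/(-4 + 5) - 4) = 8 + sqrt(9/1 - 4) = 8 + sqrt(9*1 - 4) = 8 + sqrt(9 - 4) = 8 + sqrt(5) ≈ 10.236)
174*(a(I)*m(o(1))) = 174*(6*(-8)) = 174*(-48) = -8352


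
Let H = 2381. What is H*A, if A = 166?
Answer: 395246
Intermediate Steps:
H*A = 2381*166 = 395246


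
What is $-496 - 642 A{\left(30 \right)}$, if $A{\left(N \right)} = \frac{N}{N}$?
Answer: $-1138$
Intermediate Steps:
$A{\left(N \right)} = 1$
$-496 - 642 A{\left(30 \right)} = -496 - 642 = -1138$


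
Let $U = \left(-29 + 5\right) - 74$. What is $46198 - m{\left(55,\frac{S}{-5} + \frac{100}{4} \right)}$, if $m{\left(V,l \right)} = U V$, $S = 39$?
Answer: $51588$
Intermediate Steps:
$U = -98$ ($U = -24 - 74 = -98$)
$m{\left(V,l \right)} = - 98 V$
$46198 - m{\left(55,\frac{S}{-5} + \frac{100}{4} \right)} = 46198 - \left(-98\right) 55 = 46198 - -5390 = 46198 + 5390 = 51588$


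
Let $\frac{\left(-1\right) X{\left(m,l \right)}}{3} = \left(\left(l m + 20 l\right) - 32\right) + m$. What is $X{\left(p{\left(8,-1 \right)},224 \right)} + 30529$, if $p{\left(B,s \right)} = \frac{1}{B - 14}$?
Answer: $\frac{34595}{2} \approx 17298.0$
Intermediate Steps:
$p{\left(B,s \right)} = \frac{1}{-14 + B}$
$X{\left(m,l \right)} = 96 - 60 l - 3 m - 3 l m$ ($X{\left(m,l \right)} = - 3 \left(\left(\left(l m + 20 l\right) - 32\right) + m\right) = - 3 \left(\left(\left(20 l + l m\right) - 32\right) + m\right) = - 3 \left(\left(-32 + 20 l + l m\right) + m\right) = - 3 \left(-32 + m + 20 l + l m\right) = 96 - 60 l - 3 m - 3 l m$)
$X{\left(p{\left(8,-1 \right)},224 \right)} + 30529 = \left(96 - 13440 - \frac{3}{-14 + 8} - \frac{672}{-14 + 8}\right) + 30529 = \left(96 - 13440 - \frac{3}{-6} - \frac{672}{-6}\right) + 30529 = \left(96 - 13440 - - \frac{1}{2} - 672 \left(- \frac{1}{6}\right)\right) + 30529 = \left(96 - 13440 + \frac{1}{2} + 112\right) + 30529 = - \frac{26463}{2} + 30529 = \frac{34595}{2}$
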